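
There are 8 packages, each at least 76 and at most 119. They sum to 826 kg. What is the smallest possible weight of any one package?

76

To make one package as small as possible, make the other 7 as large as possible.
The other 7 can take up 7 × 119 = 833 ≥ 826 − 76, so one package can sit at its floor of 76.
Achievable: one at 76 and the other 7 totalling 750, which fits since 7 × 76 ≤ 750 ≤ 7 × 119.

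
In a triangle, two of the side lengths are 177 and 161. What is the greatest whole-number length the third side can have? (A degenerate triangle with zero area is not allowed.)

337

The third side must be less than 177 + 161 = 338.
The largest integer below 338 is 337.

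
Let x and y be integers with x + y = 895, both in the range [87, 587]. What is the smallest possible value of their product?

180796

For a fixed sum, xy is smallest when x and y are as far apart as possible.
The extreme feasible split is x = 308, y = 587, giving xy = 180796.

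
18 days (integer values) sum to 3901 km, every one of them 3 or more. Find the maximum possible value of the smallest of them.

The average is 3901/18 < 217, so some value is ≤ 216.
Equality holds with 5 values of 216 and 13 values of 217.

216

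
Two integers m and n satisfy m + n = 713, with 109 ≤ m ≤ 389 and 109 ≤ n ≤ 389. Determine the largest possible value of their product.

127092

mn = m(713 − m) is maximized when m is as near 713/2 as the bounds allow.
Taking m = 356 and n = 357 (both in [109, 389]) gives mn = 127092.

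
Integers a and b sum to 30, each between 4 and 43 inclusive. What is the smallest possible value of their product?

104

ab = a(30 − a) is concave in a, so over [4, 26] it is minimized at an endpoint.
At the endpoint a = 4, b = 30 − 4 = 26, so ab = 4 × 26 = 104.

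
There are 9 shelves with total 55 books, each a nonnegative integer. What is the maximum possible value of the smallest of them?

The 9 values sum to 55, so their minimum is at most ⌊55/9⌋ = 6.
Taking 8 copies of 6 and 1 copy of 7 gives exactly 55, so 6 is attained.

6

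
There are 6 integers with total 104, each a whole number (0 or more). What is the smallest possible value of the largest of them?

18

The average is 104/6 > 17, so not all 6 can be 17 or less; the largest is ≥ 18.
Achievable: 2 of them at 18 and 4 at 17 total 104.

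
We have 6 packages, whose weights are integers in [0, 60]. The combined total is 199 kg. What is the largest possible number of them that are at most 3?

Suppose k of them are at most 3. Those contribute at most 3 each and the rest at most 60 each.
So the total is at most 3k + 60(6 − k) = 360 − 57k. This must still be ≥ 199, so k ≤ 2.
k = 2 is achieved by 2 values at 3 and 4 at 60, total 246; lower one of the 60's by 47 (still > 3) to reach 199.

2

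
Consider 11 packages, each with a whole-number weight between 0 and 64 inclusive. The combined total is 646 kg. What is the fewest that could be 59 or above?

Suppose at most 11 − j of them reach 59; then j values are ≤ 58 and the rest ≤ 64.
The total is then ≤ 58·j + 64·(11 − j) = 704 − 6j. For this to be ≥ 646 we need j ≤ 9, so at least 11 − 9 = 2 must reach 59.
Exactly 2 works: 2 values at 64 and 9 at 58 total 650; lower one of the high values by 4 (still ≥ 59) to hit 646.

2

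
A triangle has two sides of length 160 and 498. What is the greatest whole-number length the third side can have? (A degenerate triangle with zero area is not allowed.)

The third side must be less than 160 + 498 = 658.
The largest integer below 658 is 657.

657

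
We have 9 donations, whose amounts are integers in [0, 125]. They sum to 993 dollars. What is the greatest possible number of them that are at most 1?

1

Suppose k of them are at most 1. Those contribute at most 1 each and the rest at most 125 each.
So the total is at most 1k + 125(9 − k) = 1125 − 124k. This must still be ≥ 993, so k ≤ 1.
k = 1 is achieved by 1 value at 1 and 8 at 125, total 1001; lower one of the 125's by 8 (still > 1) to reach 993.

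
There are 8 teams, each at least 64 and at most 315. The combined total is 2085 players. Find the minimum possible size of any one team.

64

To make one team as small as possible, make the other 7 as large as possible.
The other 7 can take up 7 × 315 = 2205 ≥ 2085 − 64, so one team can sit at its floor of 64.
Achievable: one at 64 and the other 7 totalling 2021, which fits since 7 × 64 ≤ 2021 ≤ 7 × 315.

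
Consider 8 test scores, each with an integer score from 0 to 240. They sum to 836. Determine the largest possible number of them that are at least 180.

With k values at 180 or above and the rest at least 0, the sum is at least 0 + 180k.
Since the sum is 836, we need 180k ≤ 836, i.e. k ≤ 4.
k = 4 is achieved by 4 values at 180 and 4 at 0, total 720; add 116 to one value (staying below 180) to reach 836.

4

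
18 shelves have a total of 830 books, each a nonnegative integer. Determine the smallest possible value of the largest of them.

47

If every one of the 18 were at most 46, the total would be at most 18 × 46 = 828 < 830.
Taking 16 copies of 46 and 2 copies of 47 gives exactly 830, so 47 is attained.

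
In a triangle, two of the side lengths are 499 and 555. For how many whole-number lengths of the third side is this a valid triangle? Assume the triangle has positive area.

997

The triangle inequality gives |499 − 555| < c < 499 + 555, i.e. 56 < c < 1054.
So c can be any integer from 57 to 1053: 997 values.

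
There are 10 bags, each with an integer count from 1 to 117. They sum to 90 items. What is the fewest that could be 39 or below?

8

Let j be the number exceeding 39. Then the total is ≥ 40·j + 1·(10 − j) = 10 + 39j.
So 39j ≤ 80 and j ≤ 2; hence at least 10 − 2 = 8 are ≤ 39.
Exactly 8 works: 8 values at 1 and 2 at 40 total 88; raise one of the low values by 2 (still ≤ 39) to hit 90.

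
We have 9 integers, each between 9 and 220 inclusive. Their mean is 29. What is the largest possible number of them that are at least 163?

1

The total is 9 × 29 = 261.
Suppose k of them are at least 163. Those contribute at least 163 each and the other 9 − k at least 9 each.
So the total is at least 163k + 9(9 − k) = 81 + 154k. This must be ≤ 261, giving k ≤ 1.
k = 1 is achieved by 1 value at 163 and 8 at 9, total 235; add 26 to one value (staying below 163) to reach 261.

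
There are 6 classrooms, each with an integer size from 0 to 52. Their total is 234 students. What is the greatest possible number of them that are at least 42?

With k values at 42 or above and the rest at least 0, the sum is at least 0 + 42k.
Since the sum is 234, we need 42k ≤ 234, i.e. k ≤ 5.
k = 5 is achieved by 5 values at 42 and 1 at 0, total 210; add 24 to one value (staying below 42) to reach 234.

5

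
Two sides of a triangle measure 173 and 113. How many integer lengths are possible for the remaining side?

The triangle inequality gives |173 − 113| < c < 173 + 113, i.e. 60 < c < 286.
So c can be any integer from 61 to 285: 225 values.

225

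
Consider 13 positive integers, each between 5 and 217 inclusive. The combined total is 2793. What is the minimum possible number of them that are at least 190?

12

Suppose at most 13 − j of them reach 190; then j values are ≤ 189 and the rest ≤ 217.
The total is then ≤ 189·j + 217·(13 − j) = 2821 − 28j. For this to be ≥ 2793 we need j ≤ 1, so at least 13 − 1 = 12 must reach 190.
Exactly 12 works: 12 values at 217 and 1 at 189 total 2793.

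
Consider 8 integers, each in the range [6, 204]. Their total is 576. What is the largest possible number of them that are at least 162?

3

If k of the values are ≥ 162, the total is ≥ 162k + 6(8 − k).
Setting 162k + 6(8 − k) ≤ 576 gives 156k ≤ 528, so k ≤ 3.
k = 3 is achieved by 3 values at 162 and 5 at 6, total 516; add 60 to one value (staying below 162) to reach 576.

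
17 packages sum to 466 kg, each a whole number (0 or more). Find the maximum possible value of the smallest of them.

The 17 values sum to 466, so their minimum is at most ⌊466/17⌋ = 27.
Taking 10 copies of 27 and 7 copies of 28 gives exactly 466, so 27 is attained.

27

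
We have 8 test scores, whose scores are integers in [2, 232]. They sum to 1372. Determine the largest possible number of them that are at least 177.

7

If k of the values are ≥ 177, the total is ≥ 177k + 2(8 − k).
Setting 177k + 2(8 − k) ≤ 1372 gives 175k ≤ 1356, so k ≤ 7.
k = 7 is achieved by 7 values at 177 and 1 at 2, total 1241; add 131 to one value (staying below 177) to reach 1372.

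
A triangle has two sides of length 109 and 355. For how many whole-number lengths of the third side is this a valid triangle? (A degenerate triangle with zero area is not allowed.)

217

The triangle inequality gives |109 − 355| < c < 109 + 355, i.e. 246 < c < 464.
So c can be any integer from 247 to 463: 217 values.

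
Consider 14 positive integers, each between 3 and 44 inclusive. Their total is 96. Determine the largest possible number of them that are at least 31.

Suppose k of them are at least 31. Those contribute at least 31 each and the other 14 − k at least 3 each.
So the total is at least 31k + 3(14 − k) = 42 + 28k. This must be ≤ 96, giving k ≤ 1.
k = 1 is achieved by 1 value at 31 and 13 at 3, total 70; add 26 to one value (staying below 31) to reach 96.

1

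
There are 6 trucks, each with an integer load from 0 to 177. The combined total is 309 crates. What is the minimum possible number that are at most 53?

1

If only k of them are at most 53, the other 6 − k are at least 54, so the total is at least (6 − k)·54 + k·0.
This is ≤ 309, so (6 − k)·54 + 0k ≤ 309, which gives k ≥ 1.
Exactly 1 works: 1 value at 0 and 5 at 54 total 270; raise one of the low values by 39 (still ≤ 53) to hit 309.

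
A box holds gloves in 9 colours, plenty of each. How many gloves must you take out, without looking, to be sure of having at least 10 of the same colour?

82

In the worst case you draw 9 of each of the 9 colours: 9 × 9 = 81.
One more forces 10 of some colour, so 81 + 1 = 82.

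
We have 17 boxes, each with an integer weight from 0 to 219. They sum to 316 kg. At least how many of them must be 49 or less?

If only k of them are at most 49, the other 17 − k are at least 50, so the total is at least (17 − k)·50 + k·0.
This is ≤ 316, so (17 − k)·50 + 0k ≤ 316, which gives k ≥ 11.
Exactly 11 works: 11 values at 0 and 6 at 50 total 300; raise one of the low values by 16 (still ≤ 49) to hit 316.

11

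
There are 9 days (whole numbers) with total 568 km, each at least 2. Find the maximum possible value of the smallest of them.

If every one of the 9 were at least 64, the total would be at least 9 × 64 = 576 > 568.
Equality holds with 8 values of 63 and 1 value of 64.

63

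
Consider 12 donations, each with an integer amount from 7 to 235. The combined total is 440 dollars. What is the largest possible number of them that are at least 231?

With k values at 231 or above and the rest at least 7, the sum is at least 84 + 224k.
Since the sum is 440, we need 224k ≤ 356, i.e. k ≤ 1.
k = 1 is achieved by 1 value at 231 and 11 at 7, total 308; add 132 to one value (staying below 231) to reach 440.

1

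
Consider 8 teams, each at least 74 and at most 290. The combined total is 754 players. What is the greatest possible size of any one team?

Maximizing one value means minimizing the remaining 7.
The other 7 contribute at least 7 × 74 = 518, leaving at most 754 − 518 = 236.
Since 236 ≤ 290, this is achievable: one at 236 and 7 at 74.

236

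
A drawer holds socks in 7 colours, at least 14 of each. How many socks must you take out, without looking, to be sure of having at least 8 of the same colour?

In the worst case you draw 7 of each of the 7 colours: 7 × 7 = 49.
One more forces 8 of some colour, so 49 + 1 = 50.

50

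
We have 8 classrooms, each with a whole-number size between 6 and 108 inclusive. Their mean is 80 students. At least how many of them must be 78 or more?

1

The total is 8 × 80 = 640.
Each value short of 78 is at most 77, costing at least 108 − 77 = 31 against the maximum total of 864.
We can afford to lose at most 864 − 640 = 224, so at most ⌊224/31⌋ = 7 fall short, and at least 1 are ≥ 78.
Exactly 1 works: 1 value at 108 and 7 at 77 total 647; lower one of the high values by 7 (still ≥ 78) to hit 640.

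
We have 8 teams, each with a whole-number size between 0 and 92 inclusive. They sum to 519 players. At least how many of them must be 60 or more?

2

Suppose at most 8 − j of them reach 60; then j values are ≤ 59 and the rest ≤ 92.
The total is then ≤ 59·j + 92·(8 − j) = 736 − 33j. For this to be ≥ 519 we need j ≤ 6, so at least 8 − 6 = 2 must reach 60.
Exactly 2 works: 2 values at 92 and 6 at 59 total 538; lower one of the high values by 19 (still ≥ 60) to hit 519.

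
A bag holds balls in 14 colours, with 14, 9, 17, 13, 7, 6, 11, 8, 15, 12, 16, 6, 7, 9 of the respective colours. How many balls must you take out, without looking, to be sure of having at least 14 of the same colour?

In the worst case you take as many as possible of each colour without reaching 14: 13 + 9 + 13 + 13 + 7 + 6 + 11 + 8 + 13 + 12 + 13 + 6 + 7 + 9 = 140.
The next one must give 14 of some colour, so 140 + 1 = 141.

141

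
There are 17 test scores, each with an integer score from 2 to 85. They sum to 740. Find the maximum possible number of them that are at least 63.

11

With k values at 63 or above and the rest at least 2, the sum is at least 34 + 61k.
Since the sum is 740, we need 61k ≤ 706, i.e. k ≤ 11.
k = 11 is achieved by 11 values at 63 and 6 at 2, total 705; add 35 to one value (staying below 63) to reach 740.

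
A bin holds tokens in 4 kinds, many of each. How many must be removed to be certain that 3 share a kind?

9

In the worst case you draw 2 of each of the 4 kinds: 4 × 2 = 8.
One more forces 3 of some kind, so 8 + 1 = 9.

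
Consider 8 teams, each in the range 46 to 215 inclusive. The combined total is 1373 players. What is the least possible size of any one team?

46

Minimizing one value means maximizing the remaining 7.
The other 7 can take up 7 × 215 = 1505 ≥ 1373 − 46, so one team can sit at its floor of 46.
Achievable: one at 46 and the other 7 totalling 1327, which fits since 7 × 46 ≤ 1327 ≤ 7 × 215.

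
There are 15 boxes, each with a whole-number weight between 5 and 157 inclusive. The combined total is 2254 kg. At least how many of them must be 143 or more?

9

Suppose at most 15 − j of them reach 143; then j values are ≤ 142 and the rest ≤ 157.
The total is then ≤ 142·j + 157·(15 − j) = 2355 − 15j. For this to be ≥ 2254 we need j ≤ 6, so at least 15 − 6 = 9 must reach 143.
Exactly 9 works: 9 values at 157 and 6 at 142 total 2265; lower one of the high values by 11 (still ≥ 143) to hit 2254.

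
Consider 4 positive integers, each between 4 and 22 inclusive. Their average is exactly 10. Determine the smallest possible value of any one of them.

4

To make one integer as small as possible, make the other 3 as large as possible.
The total is 4 × 10 = 40.
The other 3 can take up 3 × 22 = 66 ≥ 40 − 4, so one integer can sit at its floor of 4.
Achievable: one at 4 and the other 3 totalling 36, which fits since 3 × 4 ≤ 36 ≤ 3 × 22.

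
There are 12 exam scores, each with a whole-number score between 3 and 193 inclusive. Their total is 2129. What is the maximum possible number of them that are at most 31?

Each value at 31 or below falls at least 193 − 31 = 162 short of the ceiling 193.
The ceiling total is 12 × 193 = 2316, and we need 2129, so at most ⌊(2316 − 2129)/162⌋ = 1 can be that low.
k = 1 is achieved by 1 value at 31 and 11 at 193, total 2154; lower one of the 193's by 25 (still > 31) to reach 2129.

1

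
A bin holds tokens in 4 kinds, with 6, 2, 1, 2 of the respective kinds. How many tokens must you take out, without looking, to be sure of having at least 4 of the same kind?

In the worst case you take as many as possible of each kind without reaching 4: 3 + 2 + 1 + 2 = 8.
The next one must give 4 of some kind, so 8 + 1 = 9.

9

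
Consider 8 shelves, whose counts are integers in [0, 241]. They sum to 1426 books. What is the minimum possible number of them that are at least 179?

Suppose at most 8 − j of them reach 179; then j values are ≤ 178 and the rest ≤ 241.
The total is then ≤ 178·j + 241·(8 − j) = 1928 − 63j. For this to be ≥ 1426 we need j ≤ 7, so at least 8 − 7 = 1 must reach 179.
Exactly 1 works: 1 value at 241 and 7 at 178 total 1487; lower one of the high values by 61 (still ≥ 179) to hit 1426.

1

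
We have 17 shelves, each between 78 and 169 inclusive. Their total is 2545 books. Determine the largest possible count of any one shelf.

169

To make one shelf as large as possible, make the other 16 as small as possible.
The other 16 contribute at least 16 × 78 = 1248, leaving at most 2545 − 1248 = 1297.
But each shelf is capped at 169, so the maximum is 169.
Achievable: one at 169 and the other 16 totalling 2376, which fits since 16 × 78 ≤ 2376 ≤ 16 × 169.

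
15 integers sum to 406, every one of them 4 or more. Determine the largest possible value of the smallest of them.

If every one of the 15 were at least 28, the total would be at least 15 × 28 = 420 > 406.
Taking 14 copies of 27 and 1 copy of 28 gives exactly 406, so 27 is attained.

27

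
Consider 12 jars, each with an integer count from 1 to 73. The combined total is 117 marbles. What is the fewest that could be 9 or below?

If only k of them are at most 9, the other 12 − k are at least 10, so the total is at least (12 − k)·10 + k·1.
This is ≤ 117, so (12 − k)·10 + 1k ≤ 117, which gives k ≥ 1.
Exactly 1 works: 1 value at 1 and 11 at 10 total 111; raise one of the low values by 6 (still ≤ 9) to hit 117.

1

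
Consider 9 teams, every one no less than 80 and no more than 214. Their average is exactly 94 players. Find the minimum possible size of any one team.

Minimizing one value means maximizing the remaining 8.
The total is 9 × 94 = 846.
The other 8 can take up 8 × 214 = 1712 ≥ 846 − 80, so one team can sit at its floor of 80.
Achievable: one at 80 and the other 8 totalling 766, which fits since 8 × 80 ≤ 766 ≤ 8 × 214.

80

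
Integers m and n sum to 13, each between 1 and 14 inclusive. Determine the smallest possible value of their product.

For a fixed sum, mn is smallest when m and n are as far apart as possible.
The extreme feasible split is m = 1, n = 12, giving mn = 12.

12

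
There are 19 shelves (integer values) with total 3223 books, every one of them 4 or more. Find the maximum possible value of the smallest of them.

169

The average is 3223/19 < 170, so some value is ≤ 169.
Achievable: 7 of them at 169 and 12 at 170 total 3223.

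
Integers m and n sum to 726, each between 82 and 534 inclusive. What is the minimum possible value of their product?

102528

Since m + n is fixed, pushing one of them to its bound minimizes the product.
The extreme feasible split is m = 192, n = 534, giving mn = 102528.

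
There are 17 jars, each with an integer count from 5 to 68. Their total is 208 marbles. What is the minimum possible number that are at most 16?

7

Let j be the number exceeding 16. Then the total is ≥ 17·j + 5·(17 − j) = 85 + 12j.
So 12j ≤ 123 and j ≤ 10; hence at least 17 − 10 = 7 are ≤ 16.
Exactly 7 works: 7 values at 5 and 10 at 17 total 205; raise one of the low values by 3 (still ≤ 16) to hit 208.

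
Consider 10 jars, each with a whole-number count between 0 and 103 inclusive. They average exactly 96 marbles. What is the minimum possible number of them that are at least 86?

7

The total is 10 × 96 = 960.
Each value short of 86 is at most 85, costing at least 103 − 85 = 18 against the maximum total of 1030.
We can afford to lose at most 1030 − 960 = 70, so at most ⌊70/18⌋ = 3 fall short, and at least 7 are ≥ 86.
Exactly 7 works: 7 values at 103 and 3 at 85 total 976; lower one of the high values by 16 (still ≥ 86) to hit 960.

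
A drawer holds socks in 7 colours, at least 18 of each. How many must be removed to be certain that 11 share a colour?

71

In the worst case you draw 10 of each of the 7 colours: 7 × 10 = 70.
One more forces 11 of some colour, so 70 + 1 = 71.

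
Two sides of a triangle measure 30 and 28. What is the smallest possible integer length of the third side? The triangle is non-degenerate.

The third side must exceed |30 − 28| = 2.
The smallest integer above 2 is 3.

3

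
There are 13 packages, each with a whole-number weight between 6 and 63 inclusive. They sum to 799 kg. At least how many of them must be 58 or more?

10

Each value short of 58 is at most 57, costing at least 63 − 57 = 6 against the maximum total of 819.
We can afford to lose at most 819 − 799 = 20, so at most ⌊20/6⌋ = 3 fall short, and at least 10 are ≥ 58.
Exactly 10 works: 10 values at 63 and 3 at 57 total 801; lower one of the high values by 2 (still ≥ 58) to hit 799.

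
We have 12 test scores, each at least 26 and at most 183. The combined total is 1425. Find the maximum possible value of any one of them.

To make one score as large as possible, make the other 11 as small as possible.
The other 11 contribute at least 11 × 26 = 286, leaving at most 1425 − 286 = 1139.
But each score is capped at 183, so the maximum is 183.
Achievable: one at 183 and the other 11 totalling 1242, which fits since 11 × 26 ≤ 1242 ≤ 11 × 183.

183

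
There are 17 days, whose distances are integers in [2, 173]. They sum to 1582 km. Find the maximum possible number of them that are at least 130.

With k values at 130 or above and the rest at least 2, the sum is at least 34 + 128k.
Since the sum is 1582, we need 128k ≤ 1548, i.e. k ≤ 12.
k = 12 is achieved by 12 values at 130 and 5 at 2, total 1570; add 12 to one value (staying below 130) to reach 1582.

12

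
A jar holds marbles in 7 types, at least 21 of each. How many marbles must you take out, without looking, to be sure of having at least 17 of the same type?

113

You could draw 16 of every type without reaching 17 of any — 112 in all.
One more forces 17 of some type, so 112 + 1 = 113.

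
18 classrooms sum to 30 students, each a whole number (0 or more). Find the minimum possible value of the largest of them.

The average is 30/18 > 1, so not all 18 can be 1 or less; the largest is ≥ 2.
Achievable: 12 of them at 2 and 6 at 1 total 30.

2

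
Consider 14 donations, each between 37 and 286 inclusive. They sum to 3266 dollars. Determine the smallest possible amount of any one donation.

Minimizing one value means maximizing the remaining 13.
The other 13 can take up 13 × 286 = 3718 ≥ 3266 − 37, so one donation can sit at its floor of 37.
Achievable: one at 37 and the other 13 totalling 3229, which fits since 13 × 37 ≤ 3229 ≤ 13 × 286.

37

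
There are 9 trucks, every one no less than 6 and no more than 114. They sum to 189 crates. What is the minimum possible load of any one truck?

Minimizing one value means maximizing the remaining 8.
The other 8 can take up 8 × 114 = 912 ≥ 189 − 6, so one truck can sit at its floor of 6.
Achievable: one at 6 and the other 8 totalling 183, which fits since 8 × 6 ≤ 183 ≤ 8 × 114.

6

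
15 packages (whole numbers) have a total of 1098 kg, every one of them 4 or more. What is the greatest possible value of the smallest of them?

73

The 15 values sum to 1098, so their minimum is at most ⌊1098/15⌋ = 73.
Achievable: 12 of them at 73 and 3 at 74 total 1098.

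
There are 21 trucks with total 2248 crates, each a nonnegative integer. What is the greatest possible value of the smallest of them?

The average is 2248/21 < 108, so some value is ≤ 107.
Achievable: 20 of them at 107 and 1 at 108 total 2248.

107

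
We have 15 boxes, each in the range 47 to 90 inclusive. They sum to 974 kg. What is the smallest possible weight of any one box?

To make one box as small as possible, make the other 14 as large as possible.
The other 14 can take up 14 × 90 = 1260 ≥ 974 − 47, so one box can sit at its floor of 47.
Achievable: one at 47 and the other 14 totalling 927, which fits since 14 × 47 ≤ 927 ≤ 14 × 90.

47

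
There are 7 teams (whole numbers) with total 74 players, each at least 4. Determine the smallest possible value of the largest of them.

Some value must be at least ⌈74/7⌉ = 11, since 7 × 10 = 70 < 74.
Equality holds with 4 values of 11 and 3 values of 10.

11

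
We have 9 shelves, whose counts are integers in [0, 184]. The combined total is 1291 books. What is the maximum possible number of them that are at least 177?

Suppose k of them are at least 177. Those contribute at least 177 each and the other 9 − k at least 0 each.
So the total is at least 177k + 0(9 − k) = 0 + 177k. This must be ≤ 1291, giving k ≤ 7.
k = 7 is achieved by 7 values at 177 and 2 at 0, total 1239; add 52 to one value (staying below 177) to reach 1291.

7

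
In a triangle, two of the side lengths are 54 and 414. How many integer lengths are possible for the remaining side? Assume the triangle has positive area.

107

The triangle inequality gives |54 − 414| < c < 54 + 414, i.e. 360 < c < 468.
So c can be any integer from 361 to 467: 107 values.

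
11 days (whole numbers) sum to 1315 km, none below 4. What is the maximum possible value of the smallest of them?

119

If every one of the 11 were at least 120, the total would be at least 11 × 120 = 1320 > 1315.
Achievable: 5 of them at 119 and 6 at 120 total 1315.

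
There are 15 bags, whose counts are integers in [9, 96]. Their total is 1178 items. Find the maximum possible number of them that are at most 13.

Suppose k of them are at most 13. Those contribute at most 13 each and the rest at most 96 each.
So the total is at most 13k + 96(15 − k) = 1440 − 83k. This must still be ≥ 1178, so k ≤ 3.
k = 3 is achieved by 3 values at 13 and 12 at 96, total 1191; lower one of the 96's by 13 (still > 13) to reach 1178.

3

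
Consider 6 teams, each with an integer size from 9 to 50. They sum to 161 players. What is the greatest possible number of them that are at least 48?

If k of the values are ≥ 48, the total is ≥ 48k + 9(6 − k).
Setting 48k + 9(6 − k) ≤ 161 gives 39k ≤ 107, so k ≤ 2.
k = 2 is achieved by 2 values at 48 and 4 at 9, total 132; add 29 to one value (staying below 48) to reach 161.

2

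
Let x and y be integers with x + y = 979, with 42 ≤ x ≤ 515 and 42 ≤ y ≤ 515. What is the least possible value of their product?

For a fixed sum, xy is smallest when x and y are as far apart as possible.
The extreme feasible split is x = 464, y = 515, giving xy = 238960.

238960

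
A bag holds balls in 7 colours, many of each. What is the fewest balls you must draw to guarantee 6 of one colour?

36

You could draw 5 of every colour without reaching 6 of any — 35 in all.
One more forces 6 of some colour, so 35 + 1 = 36.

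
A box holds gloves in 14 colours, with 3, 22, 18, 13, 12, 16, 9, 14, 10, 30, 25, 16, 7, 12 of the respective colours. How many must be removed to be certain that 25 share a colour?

In the worst case you take as many as possible of each colour without reaching 25: 3 + 22 + 18 + 13 + 12 + 16 + 9 + 14 + 10 + 24 + 24 + 16 + 7 + 12 = 200.
The next one must give 25 of some colour, so 200 + 1 = 201.

201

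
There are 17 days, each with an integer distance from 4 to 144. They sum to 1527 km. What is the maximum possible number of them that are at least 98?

15

With k values at 98 or above and the rest at least 4, the sum is at least 68 + 94k.
Since the sum is 1527, we need 94k ≤ 1459, i.e. k ≤ 15.
k = 15 is achieved by 15 values at 98 and 2 at 4, total 1478; add 49 to one value (staying below 98) to reach 1527.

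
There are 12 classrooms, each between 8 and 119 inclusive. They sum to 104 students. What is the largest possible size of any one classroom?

16

Maximizing one value means minimizing the remaining 11.
The other 11 contribute at least 11 × 8 = 88, leaving at most 104 − 88 = 16.
Since 16 ≤ 119, this is achievable: one at 16 and 11 at 8.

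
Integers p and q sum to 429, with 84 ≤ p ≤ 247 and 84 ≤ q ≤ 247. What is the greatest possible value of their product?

46010

pq = p(429 − p) is maximized when p is as near 429/2 as the bounds allow.
Taking p = 214 and q = 215 (both in [84, 247]) gives pq = 46010.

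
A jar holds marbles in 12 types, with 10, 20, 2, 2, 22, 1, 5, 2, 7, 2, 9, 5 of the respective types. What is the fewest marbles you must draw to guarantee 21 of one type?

In the worst case you take as many as possible of each type without reaching 21: 10 + 20 + 2 + 2 + 20 + 1 + 5 + 2 + 7 + 2 + 9 + 5 = 85.
The next one must give 21 of some type, so 85 + 1 = 86.

86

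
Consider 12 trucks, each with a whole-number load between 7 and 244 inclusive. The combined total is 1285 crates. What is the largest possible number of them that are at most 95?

Each value at 95 or below falls at least 244 − 95 = 149 short of the ceiling 244.
The ceiling total is 12 × 244 = 2928, and we need 1285, so at most ⌊(2928 − 1285)/149⌋ = 11 can be that low.
k = 11 is achieved by 11 values at 95 and 1 at 244, total 1289; lower one of the 244's by 4 (still > 95) to reach 1285.

11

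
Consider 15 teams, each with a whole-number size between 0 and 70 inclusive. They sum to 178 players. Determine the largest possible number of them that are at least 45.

3

If k of the values are ≥ 45, the total is ≥ 45k + 0(15 − k).
Setting 45k + 0(15 − k) ≤ 178 gives 45k ≤ 178, so k ≤ 3.
k = 3 is achieved by 3 values at 45 and 12 at 0, total 135; add 43 to one value (staying below 45) to reach 178.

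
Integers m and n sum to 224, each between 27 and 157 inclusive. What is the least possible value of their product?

Since m + n is fixed, pushing one of them to its bound minimizes the product.
At the endpoint m = 67, n = 224 − 67 = 157, so mn = 67 × 157 = 10519.

10519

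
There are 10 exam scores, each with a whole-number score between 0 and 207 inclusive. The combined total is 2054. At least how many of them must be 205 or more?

5

Suppose at most 10 − j of them reach 205; then j values are ≤ 204 and the rest ≤ 207.
The total is then ≤ 204·j + 207·(10 − j) = 2070 − 3j. For this to be ≥ 2054 we need j ≤ 5, so at least 10 − 5 = 5 must reach 205.
Exactly 5 works: 5 values at 207 and 5 at 204 total 2055; lower one of the high values by 1 (still ≥ 205) to hit 2054.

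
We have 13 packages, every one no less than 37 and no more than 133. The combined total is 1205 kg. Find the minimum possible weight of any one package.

37

To make one package as small as possible, make the other 12 as large as possible.
The other 12 can take up 12 × 133 = 1596 ≥ 1205 − 37, so one package can sit at its floor of 37.
Achievable: one at 37 and the other 12 totalling 1168, which fits since 12 × 37 ≤ 1168 ≤ 12 × 133.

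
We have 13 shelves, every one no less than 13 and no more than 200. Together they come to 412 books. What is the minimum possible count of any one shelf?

13

Minimizing one value means maximizing the remaining 12.
The other 12 can take up 12 × 200 = 2400 ≥ 412 − 13, so one shelf can sit at its floor of 13.
Achievable: one at 13 and the other 12 totalling 399, which fits since 12 × 13 ≤ 399 ≤ 12 × 200.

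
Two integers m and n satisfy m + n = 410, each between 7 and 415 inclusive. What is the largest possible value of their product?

With m + n fixed, mn peaks when the two are closest together.
Taking m = 205 and n = 205 (both in [7, 415]) gives mn = 42025.

42025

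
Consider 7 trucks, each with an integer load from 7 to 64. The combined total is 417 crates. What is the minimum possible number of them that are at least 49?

6

If only k of them are at least 49, the other 7 − k are at most 48, so the total is at most k·64 + (7 − k)·48.
This must reach 417, so k·64 + (7 − k)·48 ≥ 417, giving k ≥ 6.
Exactly 6 works: 6 values at 64 and 1 at 48 total 432; lower one of the high values by 15 (still ≥ 49) to hit 417.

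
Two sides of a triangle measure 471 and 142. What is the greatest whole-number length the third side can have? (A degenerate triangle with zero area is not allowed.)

The third side must be less than 471 + 142 = 613.
The largest integer below 613 is 612.

612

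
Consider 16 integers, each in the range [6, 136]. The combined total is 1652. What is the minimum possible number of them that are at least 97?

3

Each value short of 97 is at most 96, costing at least 136 − 96 = 40 against the maximum total of 2176.
We can afford to lose at most 2176 − 1652 = 524, so at most ⌊524/40⌋ = 13 fall short, and at least 3 are ≥ 97.
Exactly 3 works: 3 values at 136 and 13 at 96 total 1656; lower one of the high values by 4 (still ≥ 97) to hit 1652.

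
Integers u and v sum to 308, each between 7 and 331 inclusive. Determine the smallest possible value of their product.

For a fixed sum, uv is smallest when u and v are as far apart as possible.
At the endpoint u = 7, v = 308 − 7 = 301, so uv = 7 × 301 = 2107.

2107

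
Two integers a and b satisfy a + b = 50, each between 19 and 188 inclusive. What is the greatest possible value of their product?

625

ab = a(50 − a) is maximized when a is as near 50/2 as the bounds allow.
Taking a = 25 and b = 25 (both in [19, 188]) gives ab = 625.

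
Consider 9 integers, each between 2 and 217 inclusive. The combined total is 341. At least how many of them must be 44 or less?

2

If only k of them are at most 44, the other 9 − k are at least 45, so the total is at least (9 − k)·45 + k·2.
This is ≤ 341, so (9 − k)·45 + 2k ≤ 341, which gives k ≥ 2.
Exactly 2 works: 2 values at 2 and 7 at 45 total 319; raise one of the low values by 22 (still ≤ 44) to hit 341.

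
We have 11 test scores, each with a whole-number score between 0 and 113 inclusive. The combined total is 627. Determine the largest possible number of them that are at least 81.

If k of the values are ≥ 81, the total is ≥ 81k + 0(11 − k).
Setting 81k + 0(11 − k) ≤ 627 gives 81k ≤ 627, so k ≤ 7.
k = 7 is achieved by 7 values at 81 and 4 at 0, total 567; add 60 to one value (staying below 81) to reach 627.

7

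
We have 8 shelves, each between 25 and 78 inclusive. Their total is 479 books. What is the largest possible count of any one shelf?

78

Maximizing one value means minimizing the remaining 7.
The other 7 contribute at least 7 × 25 = 175, leaving at most 479 − 175 = 304.
But each shelf is capped at 78, so the maximum is 78.
Achievable: one at 78 and the other 7 totalling 401, which fits since 7 × 25 ≤ 401 ≤ 7 × 78.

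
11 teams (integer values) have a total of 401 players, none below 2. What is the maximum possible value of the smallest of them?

The 11 values sum to 401, so their minimum is at most ⌊401/11⌋ = 36.
Equality holds with 6 values of 36 and 5 values of 37.

36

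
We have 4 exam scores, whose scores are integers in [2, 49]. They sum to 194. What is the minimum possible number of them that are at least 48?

3

Each value short of 48 is at most 47, costing at least 49 − 47 = 2 against the maximum total of 196.
We can afford to lose at most 196 − 194 = 2, so at most ⌊2/2⌋ = 1 fall short, and at least 3 are ≥ 48.
Exactly 3 works: 3 values at 49 and 1 at 47 total 194.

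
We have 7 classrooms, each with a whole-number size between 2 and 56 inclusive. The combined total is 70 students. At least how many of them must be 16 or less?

Each value above 16 is at least 17, contributing at least 17 − 2 = 15 above the floor 2.
The sum exceeds the floor total 14 by 56, so at most ⌊56/15⌋ = 3 exceed 16, and at least 4 are ≤ 16.
Exactly 4 works: 4 values at 2 and 3 at 17 total 59; raise one of the low values by 11 (still ≤ 16) to hit 70.

4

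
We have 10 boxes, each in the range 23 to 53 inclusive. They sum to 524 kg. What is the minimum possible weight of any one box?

Minimizing one value means maximizing the remaining 9.
The other 9 contribute at most 9 × 53 = 477, leaving at least 524 − 477 = 47.
Since 47 ≥ 23, this is achievable: one at 47 and 9 at 53.

47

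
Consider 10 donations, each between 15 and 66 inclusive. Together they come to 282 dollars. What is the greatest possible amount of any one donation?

66

To make one donation as large as possible, make the other 9 as small as possible.
The other 9 contribute at least 9 × 15 = 135, leaving at most 282 − 135 = 147.
But each donation is capped at 66, so the maximum is 66.
Achievable: one at 66 and the other 9 totalling 216, which fits since 9 × 15 ≤ 216 ≤ 9 × 66.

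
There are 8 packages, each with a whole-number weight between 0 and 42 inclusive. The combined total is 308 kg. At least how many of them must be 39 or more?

1

If only k of them are at least 39, the other 8 − k are at most 38, so the total is at most k·42 + (8 − k)·38.
This must reach 308, so k·42 + (8 − k)·38 ≥ 308, giving k ≥ 1.
Exactly 1 works: 1 value at 42 and 7 at 38 total 308.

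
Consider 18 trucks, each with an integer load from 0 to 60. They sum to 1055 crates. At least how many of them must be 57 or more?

12

If only k of them are at least 57, the other 18 − k are at most 56, so the total is at most k·60 + (18 − k)·56.
This must reach 1055, so k·60 + (18 − k)·56 ≥ 1055, giving k ≥ 12.
Exactly 12 works: 12 values at 60 and 6 at 56 total 1056; lower one of the high values by 1 (still ≥ 57) to hit 1055.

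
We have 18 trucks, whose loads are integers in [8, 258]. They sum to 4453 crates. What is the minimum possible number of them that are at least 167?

Each value short of 167 is at most 166, costing at least 258 − 166 = 92 against the maximum total of 4644.
We can afford to lose at most 4644 − 4453 = 191, so at most ⌊191/92⌋ = 2 fall short, and at least 16 are ≥ 167.
Exactly 16 works: 16 values at 258 and 2 at 166 total 4460; lower one of the high values by 7 (still ≥ 167) to hit 4453.

16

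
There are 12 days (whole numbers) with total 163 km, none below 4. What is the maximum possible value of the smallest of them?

If every one of the 12 were at least 14, the total would be at least 12 × 14 = 168 > 163.
Taking 5 copies of 13 and 7 copies of 14 gives exactly 163, so 13 is attained.

13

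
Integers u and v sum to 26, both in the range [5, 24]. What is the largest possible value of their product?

169

For a fixed sum, the product uv is largest when u and v are as close as possible.
Taking u = 13 and v = 13 (both in [5, 24]) gives uv = 169.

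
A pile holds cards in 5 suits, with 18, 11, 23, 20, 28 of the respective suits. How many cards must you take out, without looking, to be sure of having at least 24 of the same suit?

96

In the worst case you take as many as possible of each suit without reaching 24: 18 + 11 + 23 + 20 + 23 = 95.
The next one must give 24 of some suit, so 95 + 1 = 96.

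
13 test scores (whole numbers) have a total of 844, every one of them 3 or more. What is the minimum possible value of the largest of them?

65

Some value must be at least ⌈844/13⌉ = 65, since 13 × 64 = 832 < 844.
Taking 1 copy of 64 and 12 copies of 65 gives exactly 844, so 65 is attained.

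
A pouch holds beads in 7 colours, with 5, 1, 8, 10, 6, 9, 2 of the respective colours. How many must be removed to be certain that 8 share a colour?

In the worst case you take as many as possible of each colour without reaching 8: 5 + 1 + 7 + 7 + 6 + 7 + 2 = 35.
The next one must give 8 of some colour, so 35 + 1 = 36.

36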